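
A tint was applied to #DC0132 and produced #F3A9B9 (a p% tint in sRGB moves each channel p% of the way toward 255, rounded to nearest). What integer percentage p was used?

66%

#DC0132 is rgb(220, 1, 50); #F3A9B9 is rgb(243, 169, 185).
On the G channel (widest range): 169 ≈ 1 + (p/100)(255 − 1), so p ≈ 100×(169 − 1)/(255 − 1) = 16800/254 = 66.14.
p = 66 reproduces all three channels after rounding.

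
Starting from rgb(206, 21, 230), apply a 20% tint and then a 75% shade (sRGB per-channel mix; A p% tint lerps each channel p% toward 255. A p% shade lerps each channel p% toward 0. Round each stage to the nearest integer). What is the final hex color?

Lerp each channel 20% toward 255:
  R: 206 + 0.2×(255−206) = 206 + 9.8 = 215.8 → 216
  G: 21 + 0.2×(255−21) = 21 + 46.8 = 67.8 → 68
  B: 230 + 0.2×(255−230) = 230 + 5 = 235 → 235
After the tint: rgb(216, 68, 235) = #d844eb.
Per channel, c → c + 0.75(0 − c):
  R: 216 + 0.75×(0−216) = 216 − 162 = 54 → 54
  G: 68 + 0.75×(0−68) = 68 − 51 = 17 → 17
  B: 235 + 0.75×(0−235) = 235 − 176.25 = 58.75 → 59
rgb(54, 17, 59) = #36113b.

#36113b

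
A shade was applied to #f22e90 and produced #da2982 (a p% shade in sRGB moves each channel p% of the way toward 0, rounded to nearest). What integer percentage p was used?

10%

#f22e90 is rgb(242, 46, 144); #da2982 is rgb(218, 41, 130).
On the R channel (widest range): 218 ≈ 242 + (p/100)(0 − 242), so p ≈ 100×(218 − 242)/(0 − 242) = -2400/-242 = 9.92.
p = 10 reproduces all three channels after rounding.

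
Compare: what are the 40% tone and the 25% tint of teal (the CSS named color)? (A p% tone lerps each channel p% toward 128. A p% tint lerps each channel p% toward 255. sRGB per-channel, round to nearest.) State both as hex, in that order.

#338080, #40a0a0

CSS teal is rgb(0, 128, 128).
40% tone:
  R: 0 + 0.4×(128−0) = 0 + 51.2 = 51.2 → 51
  G: 128 + 0.4×(128−128) = 128 + 0 = 128 → 128
  B: 128 + 0.4×(128−128) = 128 + 0 = 128 → 128
  → #338080
25% tint:
  R: 0 + 0.25×(255−0) = 0 + 63.75 = 63.75 → 64
  G: 128 + 0.25×(255−128) = 128 + 31.75 = 159.75 → 160
  B: 128 + 31.75 = 159.75 → 160
  → #40a0a0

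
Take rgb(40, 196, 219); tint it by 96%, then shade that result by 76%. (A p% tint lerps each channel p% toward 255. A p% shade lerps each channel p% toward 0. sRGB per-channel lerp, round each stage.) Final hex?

A 96% tint moves each channel 96% toward 255:
  R: 40 + 206.4 = 246.4 → 246
  G: 196 + 56.64 = 252.64 → 253
  B: 219 + 0.96×(255−219) = 219 + 34.56 = 253.56 → 254
After the tint: rgb(246, 253, 254) = #F6FDFE.
A 76% shade moves each channel 76% toward 0:
  R: 246 − 186.96 = 59.04 → 59
  G: 253 + 0.76×(0−253) = 253 − 192.28 = 60.72 → 61
  B: 254 − 193.04 = 60.96 → 61
rgb(59, 61, 61) = #3B3D3D.

#3B3D3D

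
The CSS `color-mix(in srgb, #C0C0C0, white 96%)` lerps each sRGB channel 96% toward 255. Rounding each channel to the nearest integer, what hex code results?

#FCFCFC

#C0C0C0 is rgb(192, 192, 192).
Lerp each channel 96% toward 255:
  R: 192 + 60.48 = 252.48 → 252
  G: 192 + 60.48 = 252.48 → 252
  B: 192 + 0.96×(255−192) = 192 + 60.48 = 252.48 → 252
rgb(252, 252, 252) = #FCFCFC.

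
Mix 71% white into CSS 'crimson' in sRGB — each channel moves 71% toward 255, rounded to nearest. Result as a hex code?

#F5BBC6

CSS crimson is rgb(220, 20, 60).
Per channel, c → c + 0.71(255 − c):
  R: 220 + 0.71×(255−220) = 220 + 24.85 = 244.85 → 245
  G: 20 + 0.71×(255−20) = 20 + 166.85 = 186.85 → 187
  B: 60 + 138.45 = 198.45 → 198
rgb(245, 187, 198) = #F5BBC6.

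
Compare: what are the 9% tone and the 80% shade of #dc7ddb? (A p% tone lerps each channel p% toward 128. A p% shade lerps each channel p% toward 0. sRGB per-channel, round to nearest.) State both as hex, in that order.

#dc7ddb is rgb(220, 125, 219).
9% tone:
  R: 220 + 0.09×(128−220) = 220 − 8.28 = 211.72 → 212
  G: 125 + 0.09×(128−125) = 125 + 0.27 = 125.27 → 125
  B: 219 + 0.09×(128−219) = 219 − 8.19 = 210.81 → 211
  → #d47dd3
80% shade:
  R: 220 + 0.8×(0−220) = 220 − 176 = 44 → 44
  G: 125 − 100 = 25 → 25
  B: 219 − 175.2 = 43.8 → 44
  → #2c192c

#d47dd3, #2c192c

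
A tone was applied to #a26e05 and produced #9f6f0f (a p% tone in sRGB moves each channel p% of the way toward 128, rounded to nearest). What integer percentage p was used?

#a26e05 is rgb(162, 110, 5); #9f6f0f is rgb(159, 111, 15).
On the B channel (widest range): 15 ≈ 5 + (p/100)(128 − 5), so p ≈ 100×(15 − 5)/(128 − 5) = 1000/123 = 8.13.
p = 8 reproduces all three channels after rounding.

8%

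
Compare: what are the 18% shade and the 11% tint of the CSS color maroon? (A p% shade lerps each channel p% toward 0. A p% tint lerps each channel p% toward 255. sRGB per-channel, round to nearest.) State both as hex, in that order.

CSS maroon is rgb(128, 0, 0).
18% shade:
  R: 128 + 0.18×(0−128) = 128 − 23.04 = 104.96 → 105
  G: 0 + 0.18×(0−0) = 0 + 0 = 0 → 0
  B: 0 + 0.18×(0−0) = 0 + 0 = 0 → 0
  → #690000
11% tint:
  R: 128 + 13.97 = 141.97 → 142
  G: 0 + 28.05 = 28.05 → 28
  B: 0 + 0.11×(255−0) = 0 + 28.05 = 28.05 → 28
  → #8e1c1c

#690000, #8e1c1c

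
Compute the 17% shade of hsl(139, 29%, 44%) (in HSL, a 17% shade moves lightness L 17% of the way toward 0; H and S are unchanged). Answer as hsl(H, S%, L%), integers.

L moves 17% from 44 toward 0: 44 − 7.48 = 36.52 → 37.
H and S are unchanged.

hsl(139, 29%, 37%)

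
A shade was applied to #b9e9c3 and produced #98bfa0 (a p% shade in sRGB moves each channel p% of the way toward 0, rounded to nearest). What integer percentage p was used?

#b9e9c3 is rgb(185, 233, 195); #98bfa0 is rgb(152, 191, 160).
On the G channel (widest range): 191 ≈ 233 + (p/100)(0 − 233), so p ≈ 100×(191 − 233)/(0 − 233) = -4200/-233 = 18.03.
p = 18 reproduces all three channels after rounding.

18%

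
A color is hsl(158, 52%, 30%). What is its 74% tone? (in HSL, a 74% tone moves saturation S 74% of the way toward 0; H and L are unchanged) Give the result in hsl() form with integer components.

hsl(158, 14%, 30%)

S moves 74% from 52 toward 0: 52 − 38.48 = 13.52 → 14.
H and L are unchanged.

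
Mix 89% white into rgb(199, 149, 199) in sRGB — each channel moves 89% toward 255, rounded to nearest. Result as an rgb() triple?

rgb(249, 243, 249)

An 89% tint moves each channel 89% toward 255:
  R: 199 + 0.89×(255−199) = 199 + 49.84 = 248.84 → 249
  G: 149 + 94.34 = 243.34 → 243
  B: 199 + 0.89×(255−199) = 199 + 49.84 = 248.84 → 249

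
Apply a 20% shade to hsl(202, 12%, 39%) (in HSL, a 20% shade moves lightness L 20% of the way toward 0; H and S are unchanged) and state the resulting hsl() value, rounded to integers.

hsl(202, 12%, 31%)

L moves 20% from 39 toward 0: 39 − 7.8 = 31.2 → 31.
H and S are unchanged.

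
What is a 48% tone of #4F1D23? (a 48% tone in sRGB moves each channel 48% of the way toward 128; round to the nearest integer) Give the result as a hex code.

#674D50

#4F1D23 is rgb(79, 29, 35).
Per channel, c → c + 0.48(128 − c):
  R: 79 + 0.48×(128−79) = 79 + 23.52 = 102.52 → 103
  G: 29 + 47.52 = 76.52 → 77
  B: 35 + 44.64 = 79.64 → 80
rgb(103, 77, 80) = #674D50.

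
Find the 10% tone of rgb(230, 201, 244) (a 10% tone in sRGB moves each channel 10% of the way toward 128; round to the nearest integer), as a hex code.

Lerp each channel 10% toward 128:
  R: 230 − 10.2 = 219.8 → 220
  G: 201 + 0.1×(128−201) = 201 − 7.3 = 193.7 → 194
  B: 244 − 11.6 = 232.4 → 232
rgb(220, 194, 232) = #dcc2e8.

#dcc2e8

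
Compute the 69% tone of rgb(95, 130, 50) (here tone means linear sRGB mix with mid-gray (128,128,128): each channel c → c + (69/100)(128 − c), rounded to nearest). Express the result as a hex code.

A 69% tone moves each channel 69% toward 128:
  R: 95 + 0.69×(128−95) = 95 + 22.77 = 117.77 → 118
  G: 130 + 0.69×(128−130) = 130 − 1.38 = 128.62 → 129
  B: 50 + 0.69×(128−50) = 50 + 53.82 = 103.82 → 104
rgb(118, 129, 104) = #768168.

#768168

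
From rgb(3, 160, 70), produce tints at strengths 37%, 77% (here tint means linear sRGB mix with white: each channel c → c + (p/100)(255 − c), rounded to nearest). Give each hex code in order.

#60c38a, #c5e9d4

37%: (3 + 93.24 = 96.24→96, 160 + 35.15 = 195.15→195, 70 + 68.45 = 138.45→138) → #60c38a
77%: (3 + 194.04 = 197.04→197, 160 + 73.15 = 233.15→233, 70 + 142.45 = 212.45→212) → #c5e9d4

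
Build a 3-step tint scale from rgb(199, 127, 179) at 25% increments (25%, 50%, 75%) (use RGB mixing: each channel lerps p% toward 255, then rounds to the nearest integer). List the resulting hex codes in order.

#D59FC6, #E3BFD9, #F1DFEC

25%: (199 + 14 = 213→213, 127 + 32 = 159→159, 179 + 19 = 198→198) → #D59FC6
50%: (199 + 28 = 227→227, 127 + 64 = 191→191, 179 + 38 = 217→217) → #E3BFD9
75%: (199 + 42 = 241→241, 127 + 96 = 223→223, 179 + 57 = 236→236) → #F1DFEC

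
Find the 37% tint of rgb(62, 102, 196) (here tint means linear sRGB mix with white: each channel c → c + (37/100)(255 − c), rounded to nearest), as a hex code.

#859FDA

Lerp each channel 37% toward 255:
  R: 62 + 71.41 = 133.41 → 133
  G: 102 + 56.61 = 158.61 → 159
  B: 196 + 0.37×(255−196) = 196 + 21.83 = 217.83 → 218
rgb(133, 159, 218) = #859FDA.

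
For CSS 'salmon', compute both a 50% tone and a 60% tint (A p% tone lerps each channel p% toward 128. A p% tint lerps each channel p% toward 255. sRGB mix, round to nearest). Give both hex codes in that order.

CSS salmon is rgb(250, 128, 114).
50% tone:
  R: 250 + 0.5×(128−250) = 250 − 61 = 189 → 189
  G: 128 + 0.5×(128−128) = 128 + 0 = 128 → 128
  B: 114 + 0.5×(128−114) = 114 + 7 = 121 → 121
  → #BD8079
60% tint:
  R: 250 + 3 = 253 → 253
  G: 128 + 0.6×(255−128) = 128 + 76.2 = 204.2 → 204
  B: 114 + 0.6×(255−114) = 114 + 84.6 = 198.6 → 199
  → #FDCCC7

#BD8079, #FDCCC7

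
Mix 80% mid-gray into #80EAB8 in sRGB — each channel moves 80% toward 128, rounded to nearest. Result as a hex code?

#80EAB8 is rgb(128, 234, 184).
Lerp each channel 80% toward 128:
  R: 128 + 0.8×(128−128) = 128 + 0 = 128 → 128
  G: 234 + 0.8×(128−234) = 234 − 84.8 = 149.2 → 149
  B: 184 + 0.8×(128−184) = 184 − 44.8 = 139.2 → 139
rgb(128, 149, 139) = #80958B.

#80958B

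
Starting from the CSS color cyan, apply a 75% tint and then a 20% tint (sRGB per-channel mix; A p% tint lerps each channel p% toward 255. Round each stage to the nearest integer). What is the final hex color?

#CCFFFF

CSS cyan is rgb(0, 255, 255).
Lerp each channel 75% toward 255:
  R: 0 + 0.75×(255−0) = 0 + 191.25 = 191.25 → 191
  G: 255 + 0.75×(255−255) = 255 + 0 = 255 → 255
  B: 255 + 0.75×(255−255) = 255 + 0 = 255 → 255
After the tint: rgb(191, 255, 255) = #BFFFFF.
Per channel, c → c + 0.2(255 − c):
  R: 191 + 0.2×(255−191) = 191 + 12.8 = 203.8 → 204
  G: 255 + 0 = 255 → 255
  B: 255 + 0.2×(255−255) = 255 + 0 = 255 → 255
rgb(204, 255, 255) = #CCFFFF.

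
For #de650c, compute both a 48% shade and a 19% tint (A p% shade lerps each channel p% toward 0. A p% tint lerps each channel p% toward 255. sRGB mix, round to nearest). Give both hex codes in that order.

#733506, #e4823a

#de650c is rgb(222, 101, 12).
48% shade:
  R: 222 − 106.56 = 115.44 → 115
  G: 101 + 0.48×(0−101) = 101 − 48.48 = 52.52 → 53
  B: 12 + 0.48×(0−12) = 12 − 5.76 = 6.24 → 6
  → #733506
19% tint:
  R: 222 + 0.19×(255−222) = 222 + 6.27 = 228.27 → 228
  G: 101 + 0.19×(255−101) = 101 + 29.26 = 130.26 → 130
  B: 12 + 0.19×(255−12) = 12 + 46.17 = 58.17 → 58
  → #e4823a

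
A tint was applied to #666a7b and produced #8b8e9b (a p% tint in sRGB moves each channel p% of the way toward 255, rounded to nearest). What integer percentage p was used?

#666a7b is rgb(102, 106, 123); #8b8e9b is rgb(139, 142, 155).
On the R channel (widest range): 139 ≈ 102 + (p/100)(255 − 102), so p ≈ 100×(139 − 102)/(255 − 102) = 3700/153 = 24.18.
p = 24 reproduces all three channels after rounding.

24%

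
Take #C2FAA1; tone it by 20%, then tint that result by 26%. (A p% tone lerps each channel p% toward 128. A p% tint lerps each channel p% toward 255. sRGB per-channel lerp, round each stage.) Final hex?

#C2FAA1 is rgb(194, 250, 161).
Lerp each channel 20% toward 128:
  R: 194 + 0.2×(128−194) = 194 − 13.2 = 180.8 → 181
  G: 250 − 24.4 = 225.6 → 226
  B: 161 + 0.2×(128−161) = 161 − 6.6 = 154.4 → 154
After the tone: rgb(181, 226, 154) = #B5E29A.
Per channel, c → c + 0.26(255 − c):
  R: 181 + 0.26×(255−181) = 181 + 19.24 = 200.24 → 200
  G: 226 + 0.26×(255−226) = 226 + 7.54 = 233.54 → 234
  B: 154 + 26.26 = 180.26 → 180
rgb(200, 234, 180) = #C8EAB4.

#C8EAB4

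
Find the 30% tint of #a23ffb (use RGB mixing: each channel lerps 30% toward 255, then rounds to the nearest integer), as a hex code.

#be79fc

#a23ffb is rgb(162, 63, 251).
Per channel, c → c + 0.3(255 − c):
  R: 162 + 27.9 = 189.9 → 190
  G: 63 + 0.3×(255−63) = 63 + 57.6 = 120.6 → 121
  B: 251 + 0.3×(255−251) = 251 + 1.2 = 252.2 → 252
rgb(190, 121, 252) = #be79fc.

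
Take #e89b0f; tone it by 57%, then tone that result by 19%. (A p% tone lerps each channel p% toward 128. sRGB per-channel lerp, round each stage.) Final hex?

#e89b0f is rgb(232, 155, 15).
Lerp each channel 57% toward 128:
  R: 232 + 0.57×(128−232) = 232 − 59.28 = 172.72 → 173
  G: 155 − 15.39 = 139.61 → 140
  B: 15 + 0.57×(128−15) = 15 + 64.41 = 79.41 → 79
After the tone: rgb(173, 140, 79) = #ad8c4f.
A 19% tone moves each channel 19% toward 128:
  R: 173 + 0.19×(128−173) = 173 − 8.55 = 164.45 → 164
  G: 140 + 0.19×(128−140) = 140 − 2.28 = 137.72 → 138
  B: 79 + 0.19×(128−79) = 79 + 9.31 = 88.31 → 88
rgb(164, 138, 88) = #a48a58.

#a48a58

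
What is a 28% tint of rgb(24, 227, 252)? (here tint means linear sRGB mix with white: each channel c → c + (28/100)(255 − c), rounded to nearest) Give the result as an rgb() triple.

rgb(89, 235, 253)

A 28% tint moves each channel 28% toward 255:
  R: 24 + 64.68 = 88.68 → 89
  G: 227 + 0.28×(255−227) = 227 + 7.84 = 234.84 → 235
  B: 252 + 0.84 = 252.84 → 253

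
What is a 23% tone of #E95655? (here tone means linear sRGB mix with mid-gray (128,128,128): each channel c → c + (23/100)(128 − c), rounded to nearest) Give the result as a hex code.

#D1605F

#E95655 is rgb(233, 86, 85).
A 23% tone moves each channel 23% toward 128:
  R: 233 + 0.23×(128−233) = 233 − 24.15 = 208.85 → 209
  G: 86 + 0.23×(128−86) = 86 + 9.66 = 95.66 → 96
  B: 85 + 9.89 = 94.89 → 95
rgb(209, 96, 95) = #D1605F.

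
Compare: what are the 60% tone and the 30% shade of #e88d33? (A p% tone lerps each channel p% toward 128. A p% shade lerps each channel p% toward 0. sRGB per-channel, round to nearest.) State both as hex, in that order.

#aa8561, #a26324

#e88d33 is rgb(232, 141, 51).
60% tone:
  R: 232 + 0.6×(128−232) = 232 − 62.4 = 169.6 → 170
  G: 141 − 7.8 = 133.2 → 133
  B: 51 + 46.2 = 97.2 → 97
  → #aa8561
30% shade:
  R: 232 + 0.3×(0−232) = 232 − 69.6 = 162.4 → 162
  G: 141 + 0.3×(0−141) = 141 − 42.3 = 98.7 → 99
  B: 51 − 15.3 = 35.7 → 36
  → #a26324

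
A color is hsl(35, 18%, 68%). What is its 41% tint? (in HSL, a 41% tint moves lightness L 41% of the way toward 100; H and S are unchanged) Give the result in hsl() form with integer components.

hsl(35, 18%, 81%)

L moves 41% from 68 toward 100: 68 + 13.12 = 81.12 → 81.
H and S are unchanged.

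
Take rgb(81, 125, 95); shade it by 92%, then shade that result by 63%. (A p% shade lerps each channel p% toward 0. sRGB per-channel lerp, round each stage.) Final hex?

A 92% shade moves each channel 92% toward 0:
  R: 81 + 0.92×(0−81) = 81 − 74.52 = 6.48 → 6
  G: 125 + 0.92×(0−125) = 125 − 115 = 10 → 10
  B: 95 − 87.4 = 7.6 → 8
After the shade: rgb(6, 10, 8) = #060a08.
A 63% shade moves each channel 63% toward 0:
  R: 6 + 0.63×(0−6) = 6 − 3.78 = 2.22 → 2
  G: 10 + 0.63×(0−10) = 10 − 6.3 = 3.7 → 4
  B: 8 + 0.63×(0−8) = 8 − 5.04 = 2.96 → 3
rgb(2, 4, 3) = #020403.

#020403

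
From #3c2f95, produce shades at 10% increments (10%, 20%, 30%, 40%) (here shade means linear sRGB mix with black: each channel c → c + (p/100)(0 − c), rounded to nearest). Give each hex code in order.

#3c2f95 is rgb(60, 47, 149).
10%: (60 − 6 = 54→54, 47 − 4.7 = 42.3→42, 149 − 14.9 = 134.1→134) → #362a86
20%: (60 − 12 = 48→48, 47 − 9.4 = 37.6→38, 149 − 29.8 = 119.2→119) → #302677
30%: (60 − 18 = 42→42, 47 − 14.1 = 32.9→33, 149 − 44.7 = 104.3→104) → #2a2168
40%: (60 − 24 = 36→36, 47 − 18.8 = 28.2→28, 149 − 59.6 = 89.4→89) → #241c59

#362a86, #302677, #2a2168, #241c59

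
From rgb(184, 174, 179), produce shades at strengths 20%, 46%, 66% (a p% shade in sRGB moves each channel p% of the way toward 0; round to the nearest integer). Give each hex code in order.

20%: (184 − 36.8 = 147.2→147, 174 − 34.8 = 139.2→139, 179 − 35.8 = 143.2→143) → #938B8F
46%: (184 − 84.64 = 99.36→99, 174 − 80.04 = 93.96→94, 179 − 82.34 = 96.66→97) → #635E61
66%: (184 − 121.44 = 62.56→63, 174 − 114.84 = 59.16→59, 179 − 118.14 = 60.86→61) → #3F3B3D

#938B8F, #635E61, #3F3B3D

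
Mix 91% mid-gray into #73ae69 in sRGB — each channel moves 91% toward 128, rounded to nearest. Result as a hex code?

#7f847e

#73ae69 is rgb(115, 174, 105).
Lerp each channel 91% toward 128:
  R: 115 + 0.91×(128−115) = 115 + 11.83 = 126.83 → 127
  G: 174 − 41.86 = 132.14 → 132
  B: 105 + 0.91×(128−105) = 105 + 20.93 = 125.93 → 126
rgb(127, 132, 126) = #7f847e.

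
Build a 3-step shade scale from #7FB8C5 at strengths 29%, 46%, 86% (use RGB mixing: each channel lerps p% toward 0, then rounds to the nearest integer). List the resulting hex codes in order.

#7FB8C5 is rgb(127, 184, 197).
29%: (127 − 36.83 = 90.17→90, 184 − 53.36 = 130.64→131, 197 − 57.13 = 139.87→140) → #5A838C
46%: (127 − 58.42 = 68.58→69, 184 − 84.64 = 99.36→99, 197 − 90.62 = 106.38→106) → #45636A
86%: (127 − 109.22 = 17.78→18, 184 − 158.24 = 25.76→26, 197 − 169.42 = 27.58→28) → #121A1C

#5A838C, #45636A, #121A1C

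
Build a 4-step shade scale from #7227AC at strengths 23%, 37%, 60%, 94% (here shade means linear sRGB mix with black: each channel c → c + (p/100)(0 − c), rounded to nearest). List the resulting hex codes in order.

#581E84, #48196C, #2E1045, #07020A

#7227AC is rgb(114, 39, 172).
23%: (114 − 26.22 = 87.78→88, 39 − 8.97 = 30.03→30, 172 − 39.56 = 132.44→132) → #581E84
37%: (114 − 42.18 = 71.82→72, 39 − 14.43 = 24.57→25, 172 − 63.64 = 108.36→108) → #48196C
60%: (114 − 68.4 = 45.6→46, 39 − 23.4 = 15.6→16, 172 − 103.2 = 68.8→69) → #2E1045
94%: (114 − 107.16 = 6.84→7, 39 − 36.66 = 2.34→2, 172 − 161.68 = 10.32→10) → #07020A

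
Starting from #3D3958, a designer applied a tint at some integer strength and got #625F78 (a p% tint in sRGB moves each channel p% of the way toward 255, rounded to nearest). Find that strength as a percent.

#3D3958 is rgb(61, 57, 88); #625F78 is rgb(98, 95, 120).
On the G channel (widest range): 95 ≈ 57 + (p/100)(255 − 57), so p ≈ 100×(95 − 57)/(255 − 57) = 3800/198 = 19.19.
p = 19 reproduces all three channels after rounding.

19%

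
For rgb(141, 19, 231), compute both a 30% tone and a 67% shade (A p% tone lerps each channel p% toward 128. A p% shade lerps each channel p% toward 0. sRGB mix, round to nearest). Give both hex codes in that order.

#8934C8, #2F064C

30% tone:
  R: 141 + 0.3×(128−141) = 141 − 3.9 = 137.1 → 137
  G: 19 + 0.3×(128−19) = 19 + 32.7 = 51.7 → 52
  B: 231 + 0.3×(128−231) = 231 − 30.9 = 200.1 → 200
  → #8934C8
67% shade:
  R: 141 − 94.47 = 46.53 → 47
  G: 19 − 12.73 = 6.27 → 6
  B: 231 + 0.67×(0−231) = 231 − 154.77 = 76.23 → 76
  → #2F064C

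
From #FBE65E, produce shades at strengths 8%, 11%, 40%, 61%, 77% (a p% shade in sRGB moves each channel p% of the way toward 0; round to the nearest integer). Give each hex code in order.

#E7D456, #DFCD54, #978A38, #625A25, #3A3516

#FBE65E is rgb(251, 230, 94).
8%: (251 − 20.08 = 230.92→231, 230 − 18.4 = 211.6→212, 94 − 7.52 = 86.48→86) → #E7D456
11%: (251 − 27.61 = 223.39→223, 230 − 25.3 = 204.7→205, 94 − 10.34 = 83.66→84) → #DFCD54
40%: (251 − 100.4 = 150.6→151, 230 − 92 = 138→138, 94 − 37.6 = 56.4→56) → #978A38
61%: (251 − 153.11 = 97.89→98, 230 − 140.3 = 89.7→90, 94 − 57.34 = 36.66→37) → #625A25
77%: (251 − 193.27 = 57.73→58, 230 − 177.1 = 52.9→53, 94 − 72.38 = 21.62→22) → #3A3516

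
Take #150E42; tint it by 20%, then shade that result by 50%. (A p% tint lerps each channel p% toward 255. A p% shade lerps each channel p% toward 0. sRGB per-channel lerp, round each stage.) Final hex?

#221F34

#150E42 is rgb(21, 14, 66).
Per channel, c → c + 0.2(255 − c):
  R: 21 + 0.2×(255−21) = 21 + 46.8 = 67.8 → 68
  G: 14 + 0.2×(255−14) = 14 + 48.2 = 62.2 → 62
  B: 66 + 0.2×(255−66) = 66 + 37.8 = 103.8 → 104
After the tint: rgb(68, 62, 104) = #443E68.
Per channel, c → c + 0.5(0 − c):
  R: 68 + 0.5×(0−68) = 68 − 34 = 34 → 34
  G: 62 − 31 = 31 → 31
  B: 104 − 52 = 52 → 52
rgb(34, 31, 52) = #221F34.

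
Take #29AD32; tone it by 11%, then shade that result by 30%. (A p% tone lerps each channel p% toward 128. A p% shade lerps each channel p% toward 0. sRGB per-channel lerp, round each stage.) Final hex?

#247629

#29AD32 is rgb(41, 173, 50).
Per channel, c → c + 0.11(128 − c):
  R: 41 + 0.11×(128−41) = 41 + 9.57 = 50.57 → 51
  G: 173 + 0.11×(128−173) = 173 − 4.95 = 168.05 → 168
  B: 50 + 8.58 = 58.58 → 59
After the tone: rgb(51, 168, 59) = #33A83B.
Per channel, c → c + 0.3(0 − c):
  R: 51 + 0.3×(0−51) = 51 − 15.3 = 35.7 → 36
  G: 168 + 0.3×(0−168) = 168 − 50.4 = 117.6 → 118
  B: 59 + 0.3×(0−59) = 59 − 17.7 = 41.3 → 41
rgb(36, 118, 41) = #247629.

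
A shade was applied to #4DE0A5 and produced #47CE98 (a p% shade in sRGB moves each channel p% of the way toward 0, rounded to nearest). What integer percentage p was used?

#4DE0A5 is rgb(77, 224, 165); #47CE98 is rgb(71, 206, 152).
On the G channel (widest range): 206 ≈ 224 + (p/100)(0 − 224), so p ≈ 100×(206 − 224)/(0 − 224) = -1800/-224 = 8.04.
p = 8 reproduces all three channels after rounding.

8%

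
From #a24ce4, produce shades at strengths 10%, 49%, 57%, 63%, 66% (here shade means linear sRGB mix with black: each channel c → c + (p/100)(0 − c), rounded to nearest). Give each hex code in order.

#9244cd, #532774, #462162, #3c1c54, #371a4e

#a24ce4 is rgb(162, 76, 228).
10%: (162 − 16.2 = 145.8→146, 76 − 7.6 = 68.4→68, 228 − 22.8 = 205.2→205) → #9244cd
49%: (162 − 79.38 = 82.62→83, 76 − 37.24 = 38.76→39, 228 − 111.72 = 116.28→116) → #532774
57%: (162 − 92.34 = 69.66→70, 76 − 43.32 = 32.68→33, 228 − 129.96 = 98.04→98) → #462162
63%: (162 − 102.06 = 59.94→60, 76 − 47.88 = 28.12→28, 228 − 143.64 = 84.36→84) → #3c1c54
66%: (162 − 106.92 = 55.08→55, 76 − 50.16 = 25.84→26, 228 − 150.48 = 77.52→78) → #371a4e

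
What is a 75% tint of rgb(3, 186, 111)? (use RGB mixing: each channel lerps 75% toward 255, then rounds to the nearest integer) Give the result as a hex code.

#C0EEDB

Per channel, c → c + 0.75(255 − c):
  R: 3 + 189 = 192 → 192
  G: 186 + 51.75 = 237.75 → 238
  B: 111 + 0.75×(255−111) = 111 + 108 = 219 → 219
rgb(192, 238, 219) = #C0EEDB.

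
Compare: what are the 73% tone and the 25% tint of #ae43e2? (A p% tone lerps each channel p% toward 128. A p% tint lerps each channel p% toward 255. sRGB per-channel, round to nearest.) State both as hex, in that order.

#8c709a, #c272e9

#ae43e2 is rgb(174, 67, 226).
73% tone:
  R: 174 + 0.73×(128−174) = 174 − 33.58 = 140.42 → 140
  G: 67 + 44.53 = 111.53 → 112
  B: 226 + 0.73×(128−226) = 226 − 71.54 = 154.46 → 154
  → #8c709a
25% tint:
  R: 174 + 20.25 = 194.25 → 194
  G: 67 + 47 = 114 → 114
  B: 226 + 7.25 = 233.25 → 233
  → #c272e9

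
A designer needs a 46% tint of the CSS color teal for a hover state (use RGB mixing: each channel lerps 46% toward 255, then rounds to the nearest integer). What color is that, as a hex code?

CSS teal is rgb(0, 128, 128).
Per channel, c → c + 0.46(255 − c):
  R: 0 + 117.3 = 117.3 → 117
  G: 128 + 0.46×(255−128) = 128 + 58.42 = 186.42 → 186
  B: 128 + 0.46×(255−128) = 128 + 58.42 = 186.42 → 186
rgb(117, 186, 186) = #75BABA.

#75BABA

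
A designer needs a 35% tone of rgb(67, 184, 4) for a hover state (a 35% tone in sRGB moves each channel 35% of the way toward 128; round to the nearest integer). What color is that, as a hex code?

#58A42F

Per channel, c → c + 0.35(128 − c):
  R: 67 + 0.35×(128−67) = 67 + 21.35 = 88.35 → 88
  G: 184 + 0.35×(128−184) = 184 − 19.6 = 164.4 → 164
  B: 4 + 0.35×(128−4) = 4 + 43.4 = 47.4 → 47
rgb(88, 164, 47) = #58A42F.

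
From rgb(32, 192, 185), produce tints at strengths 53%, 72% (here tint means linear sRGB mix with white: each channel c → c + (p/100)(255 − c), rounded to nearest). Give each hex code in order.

53%: (32 + 118.19 = 150.19→150, 192 + 33.39 = 225.39→225, 185 + 37.1 = 222.1→222) → #96E1DE
72%: (32 + 160.56 = 192.56→193, 192 + 45.36 = 237.36→237, 185 + 50.4 = 235.4→235) → #C1EDEB

#96E1DE, #C1EDEB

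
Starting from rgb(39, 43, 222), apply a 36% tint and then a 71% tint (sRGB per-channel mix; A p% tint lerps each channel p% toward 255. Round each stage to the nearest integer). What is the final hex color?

#D7D8F9

Per channel, c → c + 0.36(255 − c):
  R: 39 + 0.36×(255−39) = 39 + 77.76 = 116.76 → 117
  G: 43 + 76.32 = 119.32 → 119
  B: 222 + 0.36×(255−222) = 222 + 11.88 = 233.88 → 234
After the tint: rgb(117, 119, 234) = #7577EA.
A 71% tint moves each channel 71% toward 255:
  R: 117 + 97.98 = 214.98 → 215
  G: 119 + 0.71×(255−119) = 119 + 96.56 = 215.56 → 216
  B: 234 + 14.91 = 248.91 → 249
rgb(215, 216, 249) = #D7D8F9.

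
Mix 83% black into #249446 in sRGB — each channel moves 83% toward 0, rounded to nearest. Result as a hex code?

#06190C

#249446 is rgb(36, 148, 70).
Per channel, c → c + 0.83(0 − c):
  R: 36 + 0.83×(0−36) = 36 − 29.88 = 6.12 → 6
  G: 148 − 122.84 = 25.16 → 25
  B: 70 − 58.1 = 11.9 → 12
rgb(6, 25, 12) = #06190C.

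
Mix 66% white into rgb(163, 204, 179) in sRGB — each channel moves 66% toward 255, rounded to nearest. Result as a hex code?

Per channel, c → c + 0.66(255 − c):
  R: 163 + 60.72 = 223.72 → 224
  G: 204 + 33.66 = 237.66 → 238
  B: 179 + 0.66×(255−179) = 179 + 50.16 = 229.16 → 229
rgb(224, 238, 229) = #E0EEE5.

#E0EEE5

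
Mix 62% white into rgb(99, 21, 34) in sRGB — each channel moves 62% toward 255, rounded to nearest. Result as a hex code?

#c4a6ab

Lerp each channel 62% toward 255:
  R: 99 + 0.62×(255−99) = 99 + 96.72 = 195.72 → 196
  G: 21 + 0.62×(255−21) = 21 + 145.08 = 166.08 → 166
  B: 34 + 0.62×(255−34) = 34 + 137.02 = 171.02 → 171
rgb(196, 166, 171) = #c4a6ab.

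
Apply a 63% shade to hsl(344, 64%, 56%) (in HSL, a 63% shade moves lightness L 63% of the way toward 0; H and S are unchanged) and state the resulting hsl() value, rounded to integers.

hsl(344, 64%, 21%)

L moves 63% from 56 toward 0: 56 − 35.28 = 20.72 → 21.
H and S are unchanged.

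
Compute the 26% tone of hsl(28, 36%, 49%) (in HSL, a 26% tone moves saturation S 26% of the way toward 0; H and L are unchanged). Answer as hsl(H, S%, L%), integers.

hsl(28, 27%, 49%)

S moves 26% from 36 toward 0: 36 − 9.36 = 26.64 → 27.
H and L are unchanged.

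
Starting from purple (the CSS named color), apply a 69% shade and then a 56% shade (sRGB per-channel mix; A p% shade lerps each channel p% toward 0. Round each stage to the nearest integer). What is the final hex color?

CSS purple is rgb(128, 0, 128).
Lerp each channel 69% toward 0:
  R: 128 + 0.69×(0−128) = 128 − 88.32 = 39.68 → 40
  G: 0 + 0.69×(0−0) = 0 + 0 = 0 → 0
  B: 128 − 88.32 = 39.68 → 40
After the shade: rgb(40, 0, 40) = #280028.
A 56% shade moves each channel 56% toward 0:
  R: 40 + 0.56×(0−40) = 40 − 22.4 = 17.6 → 18
  G: 0 + 0 = 0 → 0
  B: 40 − 22.4 = 17.6 → 18
rgb(18, 0, 18) = #120012.

#120012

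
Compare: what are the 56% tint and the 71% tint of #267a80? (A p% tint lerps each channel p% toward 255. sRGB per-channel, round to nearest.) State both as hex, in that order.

#a0c4c7, #c0d8da

#267a80 is rgb(38, 122, 128).
56% tint:
  R: 38 + 0.56×(255−38) = 38 + 121.52 = 159.52 → 160
  G: 122 + 0.56×(255−122) = 122 + 74.48 = 196.48 → 196
  B: 128 + 71.12 = 199.12 → 199
  → #a0c4c7
71% tint:
  R: 38 + 0.71×(255−38) = 38 + 154.07 = 192.07 → 192
  G: 122 + 94.43 = 216.43 → 216
  B: 128 + 90.17 = 218.17 → 218
  → #c0d8da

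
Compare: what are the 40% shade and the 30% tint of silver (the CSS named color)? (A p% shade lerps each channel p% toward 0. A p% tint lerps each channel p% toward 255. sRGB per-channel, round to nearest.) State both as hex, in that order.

CSS silver is rgb(192, 192, 192).
40% shade:
  R: 192 + 0.4×(0−192) = 192 − 76.8 = 115.2 → 115
  G: 192 − 76.8 = 115.2 → 115
  B: 192 − 76.8 = 115.2 → 115
  → #737373
30% tint:
  R: 192 + 18.9 = 210.9 → 211
  G: 192 + 0.3×(255−192) = 192 + 18.9 = 210.9 → 211
  B: 192 + 0.3×(255−192) = 192 + 18.9 = 210.9 → 211
  → #D3D3D3

#737373, #D3D3D3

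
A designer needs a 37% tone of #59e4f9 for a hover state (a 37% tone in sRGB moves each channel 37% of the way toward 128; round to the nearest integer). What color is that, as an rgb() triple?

#59e4f9 is rgb(89, 228, 249).
Per channel, c → c + 0.37(128 − c):
  R: 89 + 0.37×(128−89) = 89 + 14.43 = 103.43 → 103
  G: 228 − 37 = 191 → 191
  B: 249 − 44.77 = 204.23 → 204

rgb(103, 191, 204)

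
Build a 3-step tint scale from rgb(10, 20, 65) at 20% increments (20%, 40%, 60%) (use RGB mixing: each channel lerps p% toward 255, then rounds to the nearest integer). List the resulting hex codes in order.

#3B4367, #6C728D, #9DA1B3

20%: (10 + 49 = 59→59, 20 + 47 = 67→67, 65 + 38 = 103→103) → #3B4367
40%: (10 + 98 = 108→108, 20 + 94 = 114→114, 65 + 76 = 141→141) → #6C728D
60%: (10 + 147 = 157→157, 20 + 141 = 161→161, 65 + 114 = 179→179) → #9DA1B3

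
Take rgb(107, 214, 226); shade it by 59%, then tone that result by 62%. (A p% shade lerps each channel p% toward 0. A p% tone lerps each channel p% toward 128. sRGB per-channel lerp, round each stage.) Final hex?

Per channel, c → c + 0.59(0 − c):
  R: 107 − 63.13 = 43.87 → 44
  G: 214 − 126.26 = 87.74 → 88
  B: 226 + 0.59×(0−226) = 226 − 133.34 = 92.66 → 93
After the shade: rgb(44, 88, 93) = #2C585D.
Per channel, c → c + 0.62(128 − c):
  R: 44 + 52.08 = 96.08 → 96
  G: 88 + 24.8 = 112.8 → 113
  B: 93 + 0.62×(128−93) = 93 + 21.7 = 114.7 → 115
rgb(96, 113, 115) = #607173.

#607173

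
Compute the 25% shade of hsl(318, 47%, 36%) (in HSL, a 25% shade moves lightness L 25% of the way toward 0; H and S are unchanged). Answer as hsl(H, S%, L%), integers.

hsl(318, 47%, 27%)

L moves 25% from 36 toward 0: 36 − 9 = 27 → 27.
H and S are unchanged.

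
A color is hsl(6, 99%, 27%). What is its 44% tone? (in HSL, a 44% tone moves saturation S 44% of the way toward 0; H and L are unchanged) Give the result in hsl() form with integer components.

hsl(6, 55%, 27%)

S moves 44% from 99 toward 0: 99 − 43.56 = 55.44 → 55.
H and L are unchanged.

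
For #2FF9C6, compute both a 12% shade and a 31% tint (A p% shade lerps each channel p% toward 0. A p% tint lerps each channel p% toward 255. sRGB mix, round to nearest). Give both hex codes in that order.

#2FF9C6 is rgb(47, 249, 198).
12% shade:
  R: 47 − 5.64 = 41.36 → 41
  G: 249 − 29.88 = 219.12 → 219
  B: 198 − 23.76 = 174.24 → 174
  → #29DBAE
31% tint:
  R: 47 + 0.31×(255−47) = 47 + 64.48 = 111.48 → 111
  G: 249 + 0.31×(255−249) = 249 + 1.86 = 250.86 → 251
  B: 198 + 0.31×(255−198) = 198 + 17.67 = 215.67 → 216
  → #6FFBD8

#29DBAE, #6FFBD8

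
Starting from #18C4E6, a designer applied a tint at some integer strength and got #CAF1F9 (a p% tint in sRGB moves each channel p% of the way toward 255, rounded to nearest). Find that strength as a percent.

#18C4E6 is rgb(24, 196, 230); #CAF1F9 is rgb(202, 241, 249).
On the R channel (widest range): 202 ≈ 24 + (p/100)(255 − 24), so p ≈ 100×(202 − 24)/(255 − 24) = 17800/231 = 77.06.
p = 77 reproduces all three channels after rounding.

77%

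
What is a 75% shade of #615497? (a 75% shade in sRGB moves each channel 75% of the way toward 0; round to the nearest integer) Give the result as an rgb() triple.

rgb(24, 21, 38)

#615497 is rgb(97, 84, 151).
Lerp each channel 75% toward 0:
  R: 97 + 0.75×(0−97) = 97 − 72.75 = 24.25 → 24
  G: 84 − 63 = 21 → 21
  B: 151 − 113.25 = 37.75 → 38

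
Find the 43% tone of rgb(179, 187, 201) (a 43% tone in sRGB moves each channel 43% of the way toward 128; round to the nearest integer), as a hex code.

Per channel, c → c + 0.43(128 − c):
  R: 179 + 0.43×(128−179) = 179 − 21.93 = 157.07 → 157
  G: 187 − 25.37 = 161.63 → 162
  B: 201 + 0.43×(128−201) = 201 − 31.39 = 169.61 → 170
rgb(157, 162, 170) = #9DA2AA.

#9DA2AA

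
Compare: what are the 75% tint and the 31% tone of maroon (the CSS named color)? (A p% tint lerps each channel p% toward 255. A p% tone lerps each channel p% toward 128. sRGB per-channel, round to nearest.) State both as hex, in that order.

CSS maroon is rgb(128, 0, 0).
75% tint:
  R: 128 + 0.75×(255−128) = 128 + 95.25 = 223.25 → 223
  G: 0 + 0.75×(255−0) = 0 + 191.25 = 191.25 → 191
  B: 0 + 191.25 = 191.25 → 191
  → #dfbfbf
31% tone:
  R: 128 + 0.31×(128−128) = 128 + 0 = 128 → 128
  G: 0 + 0.31×(128−0) = 0 + 39.68 = 39.68 → 40
  B: 0 + 0.31×(128−0) = 0 + 39.68 = 39.68 → 40
  → #802828

#dfbfbf, #802828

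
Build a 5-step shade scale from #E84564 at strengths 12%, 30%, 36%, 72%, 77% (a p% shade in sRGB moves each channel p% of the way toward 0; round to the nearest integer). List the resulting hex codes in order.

#CC3D58, #A23046, #942C40, #41131C, #351017

#E84564 is rgb(232, 69, 100).
12%: (232 − 27.84 = 204.16→204, 69 − 8.28 = 60.72→61, 100 − 12 = 88→88) → #CC3D58
30%: (232 − 69.6 = 162.4→162, 69 − 20.7 = 48.3→48, 100 − 30 = 70→70) → #A23046
36%: (232 − 83.52 = 148.48→148, 69 − 24.84 = 44.16→44, 100 − 36 = 64→64) → #942C40
72%: (232 − 167.04 = 64.96→65, 69 − 49.68 = 19.32→19, 100 − 72 = 28→28) → #41131C
77%: (232 − 178.64 = 53.36→53, 69 − 53.13 = 15.87→16, 100 − 77 = 23→23) → #351017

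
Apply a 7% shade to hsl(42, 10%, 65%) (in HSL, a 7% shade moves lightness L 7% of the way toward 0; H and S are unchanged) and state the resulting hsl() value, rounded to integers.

L moves 7% from 65 toward 0: 65 − 4.55 = 60.45 → 60.
H and S are unchanged.

hsl(42, 10%, 60%)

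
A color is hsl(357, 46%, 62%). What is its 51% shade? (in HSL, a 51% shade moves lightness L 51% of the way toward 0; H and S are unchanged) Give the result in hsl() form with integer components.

L moves 51% from 62 toward 0: 62 − 31.62 = 30.38 → 30.
H and S are unchanged.

hsl(357, 46%, 30%)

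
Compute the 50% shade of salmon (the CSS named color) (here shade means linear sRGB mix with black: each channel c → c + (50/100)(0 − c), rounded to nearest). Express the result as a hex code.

#7D4039

CSS salmon is rgb(250, 128, 114).
A 50% shade moves each channel 50% toward 0:
  R: 250 + 0.5×(0−250) = 250 − 125 = 125 → 125
  G: 128 − 64 = 64 → 64
  B: 114 − 57 = 57 → 57
rgb(125, 64, 57) = #7D4039.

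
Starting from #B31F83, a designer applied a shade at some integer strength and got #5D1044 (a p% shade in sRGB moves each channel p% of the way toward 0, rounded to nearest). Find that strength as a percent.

#B31F83 is rgb(179, 31, 131); #5D1044 is rgb(93, 16, 68).
On the R channel (widest range): 93 ≈ 179 + (p/100)(0 − 179), so p ≈ 100×(93 − 179)/(0 − 179) = -8600/-179 = 48.04.
p = 48 reproduces all three channels after rounding.

48%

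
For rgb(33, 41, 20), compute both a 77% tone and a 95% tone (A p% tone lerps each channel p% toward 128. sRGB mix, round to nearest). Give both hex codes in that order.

#6A6C67, #7B7C7B

77% tone:
  R: 33 + 0.77×(128−33) = 33 + 73.15 = 106.15 → 106
  G: 41 + 66.99 = 107.99 → 108
  B: 20 + 0.77×(128−20) = 20 + 83.16 = 103.16 → 103
  → #6A6C67
95% tone:
  R: 33 + 90.25 = 123.25 → 123
  G: 41 + 0.95×(128−41) = 41 + 82.65 = 123.65 → 124
  B: 20 + 0.95×(128−20) = 20 + 102.6 = 122.6 → 123
  → #7B7C7B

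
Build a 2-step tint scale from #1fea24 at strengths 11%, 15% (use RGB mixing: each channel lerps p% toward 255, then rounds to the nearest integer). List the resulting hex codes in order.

#1fea24 is rgb(31, 234, 36).
11%: (31 + 24.64 = 55.64→56, 234 + 2.31 = 236.31→236, 36 + 24.09 = 60.09→60) → #38ec3c
15%: (31 + 33.6 = 64.6→65, 234 + 3.15 = 237.15→237, 36 + 32.85 = 68.85→69) → #41ed45

#38ec3c, #41ed45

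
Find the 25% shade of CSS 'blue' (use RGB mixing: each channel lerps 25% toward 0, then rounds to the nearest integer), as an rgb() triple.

rgb(0, 0, 191)

CSS blue is rgb(0, 0, 255).
Per channel, c → c + 0.25(0 − c):
  R: 0 + 0.25×(0−0) = 0 + 0 = 0 → 0
  G: 0 + 0 = 0 → 0
  B: 255 + 0.25×(0−255) = 255 − 63.75 = 191.25 → 191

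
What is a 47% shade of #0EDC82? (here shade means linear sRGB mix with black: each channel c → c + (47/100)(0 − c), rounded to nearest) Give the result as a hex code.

#077545

#0EDC82 is rgb(14, 220, 130).
A 47% shade moves each channel 47% toward 0:
  R: 14 + 0.47×(0−14) = 14 − 6.58 = 7.42 → 7
  G: 220 − 103.4 = 116.6 → 117
  B: 130 + 0.47×(0−130) = 130 − 61.1 = 68.9 → 69
rgb(7, 117, 69) = #077545.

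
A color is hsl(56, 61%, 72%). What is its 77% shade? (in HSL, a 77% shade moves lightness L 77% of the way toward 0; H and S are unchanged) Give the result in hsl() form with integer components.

hsl(56, 61%, 17%)

L moves 77% from 72 toward 0: 72 − 55.44 = 16.56 → 17.
H and S are unchanged.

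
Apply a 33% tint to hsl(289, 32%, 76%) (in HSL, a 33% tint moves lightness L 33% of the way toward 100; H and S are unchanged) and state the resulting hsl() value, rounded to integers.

L moves 33% from 76 toward 100: 76 + 7.92 = 83.92 → 84.
H and S are unchanged.

hsl(289, 32%, 84%)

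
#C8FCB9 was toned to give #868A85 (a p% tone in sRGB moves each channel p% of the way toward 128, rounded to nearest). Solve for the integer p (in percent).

92%

#C8FCB9 is rgb(200, 252, 185); #868A85 is rgb(134, 138, 133).
On the G channel (widest range): 138 ≈ 252 + (p/100)(128 − 252), so p ≈ 100×(138 − 252)/(128 − 252) = -11400/-124 = 91.94.
p = 92 reproduces all three channels after rounding.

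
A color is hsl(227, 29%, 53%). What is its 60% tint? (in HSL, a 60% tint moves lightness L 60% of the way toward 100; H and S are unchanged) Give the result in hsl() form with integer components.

hsl(227, 29%, 81%)

L moves 60% from 53 toward 100: 53 + 28.2 = 81.2 → 81.
H and S are unchanged.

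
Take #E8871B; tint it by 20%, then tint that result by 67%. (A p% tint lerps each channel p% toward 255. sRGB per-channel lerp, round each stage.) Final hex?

#F9DFC3

#E8871B is rgb(232, 135, 27).
Per channel, c → c + 0.2(255 − c):
  R: 232 + 4.6 = 236.6 → 237
  G: 135 + 0.2×(255−135) = 135 + 24 = 159 → 159
  B: 27 + 0.2×(255−27) = 27 + 45.6 = 72.6 → 73
After the tint: rgb(237, 159, 73) = #ED9F49.
Per channel, c → c + 0.67(255 − c):
  R: 237 + 0.67×(255−237) = 237 + 12.06 = 249.06 → 249
  G: 159 + 0.67×(255−159) = 159 + 64.32 = 223.32 → 223
  B: 73 + 0.67×(255−73) = 73 + 121.94 = 194.94 → 195
rgb(249, 223, 195) = #F9DFC3.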